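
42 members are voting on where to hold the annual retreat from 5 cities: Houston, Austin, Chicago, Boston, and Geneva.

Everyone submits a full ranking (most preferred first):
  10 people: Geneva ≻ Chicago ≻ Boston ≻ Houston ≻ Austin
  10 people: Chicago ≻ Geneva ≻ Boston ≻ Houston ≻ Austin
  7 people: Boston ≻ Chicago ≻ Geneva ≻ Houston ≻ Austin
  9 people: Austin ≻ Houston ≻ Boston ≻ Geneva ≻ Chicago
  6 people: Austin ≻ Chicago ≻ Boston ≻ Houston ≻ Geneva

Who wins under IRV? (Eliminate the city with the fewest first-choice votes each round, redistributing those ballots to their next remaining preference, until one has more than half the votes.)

Round 1: Houston 0, Austin 15, Chicago 10, Boston 7, Geneva 10. Houston eliminated.
Round 2: Austin 15, Chicago 10, Boston 7, Geneva 10. Boston eliminated.
Round 3: Austin 15, Chicago 17, Geneva 10. Geneva eliminated.
Round 4: Austin 15, Chicago 27. Chicago has a majority (≥22).

Chicago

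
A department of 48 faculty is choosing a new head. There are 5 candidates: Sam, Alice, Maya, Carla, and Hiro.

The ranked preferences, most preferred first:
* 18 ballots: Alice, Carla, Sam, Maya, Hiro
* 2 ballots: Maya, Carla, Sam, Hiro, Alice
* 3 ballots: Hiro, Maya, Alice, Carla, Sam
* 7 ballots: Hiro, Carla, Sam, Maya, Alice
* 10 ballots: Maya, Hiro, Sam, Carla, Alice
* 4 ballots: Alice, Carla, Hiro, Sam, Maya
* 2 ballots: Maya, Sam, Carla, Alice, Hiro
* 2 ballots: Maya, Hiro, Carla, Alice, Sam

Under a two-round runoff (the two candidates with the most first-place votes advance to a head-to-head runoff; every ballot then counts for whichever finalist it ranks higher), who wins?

Round 1 first-place votes: Sam 0, Alice 22, Maya 16, Carla 0, Hiro 10. Alice and Maya advance.
Runoff: Alice is ranked above Maya on 22 ballots, Maya above Alice on 26.

Maya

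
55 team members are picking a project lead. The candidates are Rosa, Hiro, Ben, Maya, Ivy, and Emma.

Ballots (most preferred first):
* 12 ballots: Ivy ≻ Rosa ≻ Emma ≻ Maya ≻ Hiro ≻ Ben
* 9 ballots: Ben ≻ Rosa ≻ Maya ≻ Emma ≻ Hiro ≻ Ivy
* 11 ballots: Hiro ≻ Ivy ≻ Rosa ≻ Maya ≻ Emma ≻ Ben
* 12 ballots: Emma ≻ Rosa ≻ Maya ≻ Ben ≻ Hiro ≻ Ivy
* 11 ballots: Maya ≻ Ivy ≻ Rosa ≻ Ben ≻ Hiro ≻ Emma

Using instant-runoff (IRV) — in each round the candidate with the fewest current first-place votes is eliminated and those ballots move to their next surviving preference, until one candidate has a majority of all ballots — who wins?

Round 1: Rosa 0, Hiro 11, Ben 9, Maya 11, Ivy 12, Emma 12. Rosa eliminated.
Round 2: Hiro 11, Ben 9, Maya 11, Ivy 12, Emma 12. Ben eliminated.
Round 3: Hiro 11, Maya 20, Ivy 12, Emma 12. Hiro eliminated.
Round 4: Maya 20, Ivy 23, Emma 12. Emma eliminated.
Round 5: Maya 32, Ivy 23. Maya has a majority (≥28).

Maya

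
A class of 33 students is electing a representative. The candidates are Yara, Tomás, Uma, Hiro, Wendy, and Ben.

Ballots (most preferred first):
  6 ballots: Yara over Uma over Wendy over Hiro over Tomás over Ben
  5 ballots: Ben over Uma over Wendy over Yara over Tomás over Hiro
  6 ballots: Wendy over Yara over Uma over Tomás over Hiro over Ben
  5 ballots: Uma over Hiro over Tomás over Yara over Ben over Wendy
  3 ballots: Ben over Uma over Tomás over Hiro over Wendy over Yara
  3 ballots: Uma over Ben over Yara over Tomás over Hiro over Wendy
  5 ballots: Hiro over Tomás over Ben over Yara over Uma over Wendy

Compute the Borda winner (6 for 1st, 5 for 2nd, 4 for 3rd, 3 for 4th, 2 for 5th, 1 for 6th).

Uma

Yara: 6×6 + 5×3 + 6×5 + 5×3 + 3×1 + 3×4 + 5×3 = 126
Tomás: 6×2 + 5×2 + 6×3 + 5×4 + 3×4 + 3×3 + 5×5 = 106
Uma: 6×5 + 5×5 + 6×4 + 5×6 + 3×5 + 3×6 + 5×2 = 152
Hiro: 6×3 + 5×1 + 6×2 + 5×5 + 3×3 + 3×2 + 5×6 = 105
Wendy: 6×4 + 5×4 + 6×6 + 5×1 + 3×2 + 3×1 + 5×1 = 99
Ben: 6×1 + 5×6 + 6×1 + 5×2 + 3×6 + 3×5 + 5×4 = 105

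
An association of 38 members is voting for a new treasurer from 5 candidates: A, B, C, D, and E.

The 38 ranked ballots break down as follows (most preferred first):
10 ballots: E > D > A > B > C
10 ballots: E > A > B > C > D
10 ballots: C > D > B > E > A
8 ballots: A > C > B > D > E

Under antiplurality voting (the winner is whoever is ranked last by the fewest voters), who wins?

Last-place votes: A 10, B 0, C 10, D 10, E 8.

B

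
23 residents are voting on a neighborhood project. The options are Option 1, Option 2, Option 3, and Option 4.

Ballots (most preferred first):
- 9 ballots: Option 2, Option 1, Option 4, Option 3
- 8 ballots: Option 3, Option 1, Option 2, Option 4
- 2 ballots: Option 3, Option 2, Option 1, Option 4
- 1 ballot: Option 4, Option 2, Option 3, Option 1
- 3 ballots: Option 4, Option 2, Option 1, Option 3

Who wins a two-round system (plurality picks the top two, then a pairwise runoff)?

Option 2

Round 1 first-place votes: Option 1 0, Option 2 9, Option 3 10, Option 4 4. Option 3 and Option 2 advance.
Runoff: Option 3 is ranked above Option 2 on 10 ballots, Option 2 above Option 3 on 13.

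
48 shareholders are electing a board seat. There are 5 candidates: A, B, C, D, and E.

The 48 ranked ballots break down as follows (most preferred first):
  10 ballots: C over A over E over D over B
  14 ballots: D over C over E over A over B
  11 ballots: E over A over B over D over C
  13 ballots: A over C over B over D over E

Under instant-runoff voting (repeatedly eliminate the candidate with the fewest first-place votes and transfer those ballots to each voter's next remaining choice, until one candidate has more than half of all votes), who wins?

Round 1: A 13, B 0, C 10, D 14, E 11. B eliminated.
Round 2: A 13, C 10, D 14, E 11. C eliminated.
Round 3: A 23, D 14, E 11. E eliminated.
Round 4: A 34, D 14. A has a majority (≥25).

A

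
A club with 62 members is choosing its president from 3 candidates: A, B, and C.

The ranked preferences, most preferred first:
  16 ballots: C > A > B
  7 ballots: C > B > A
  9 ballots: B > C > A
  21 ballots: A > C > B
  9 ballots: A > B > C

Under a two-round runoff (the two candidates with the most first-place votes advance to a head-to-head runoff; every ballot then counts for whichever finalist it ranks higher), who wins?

Round 1 first-place votes: A 30, B 9, C 23. A and C advance.
Runoff: A is ranked above C on 30 ballots, C above A on 32.

C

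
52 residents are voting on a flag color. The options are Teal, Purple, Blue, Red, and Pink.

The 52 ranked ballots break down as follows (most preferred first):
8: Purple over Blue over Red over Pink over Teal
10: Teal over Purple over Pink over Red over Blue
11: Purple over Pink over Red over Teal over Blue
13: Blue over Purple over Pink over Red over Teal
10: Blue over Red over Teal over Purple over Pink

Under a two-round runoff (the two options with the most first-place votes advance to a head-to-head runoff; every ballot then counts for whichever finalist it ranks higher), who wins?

Round 1 first-place votes: Teal 10, Purple 19, Blue 23, Red 0, Pink 0. Blue and Purple advance.
Runoff: Blue is ranked above Purple on 23 ballots, Purple above Blue on 29.

Purple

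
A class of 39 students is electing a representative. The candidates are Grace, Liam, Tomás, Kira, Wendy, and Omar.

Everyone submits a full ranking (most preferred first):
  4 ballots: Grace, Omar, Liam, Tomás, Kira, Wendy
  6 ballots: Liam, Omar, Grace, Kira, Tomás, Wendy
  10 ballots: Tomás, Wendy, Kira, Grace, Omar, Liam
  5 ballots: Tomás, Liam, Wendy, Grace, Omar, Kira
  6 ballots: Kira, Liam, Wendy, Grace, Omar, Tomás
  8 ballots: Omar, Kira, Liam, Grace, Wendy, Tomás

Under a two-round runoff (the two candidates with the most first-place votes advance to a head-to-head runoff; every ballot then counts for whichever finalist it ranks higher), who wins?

Round 1 first-place votes: Grace 4, Liam 6, Tomás 15, Kira 6, Wendy 0, Omar 8. Tomás and Omar advance.
Runoff: Tomás is ranked above Omar on 15 ballots, Omar above Tomás on 24.

Omar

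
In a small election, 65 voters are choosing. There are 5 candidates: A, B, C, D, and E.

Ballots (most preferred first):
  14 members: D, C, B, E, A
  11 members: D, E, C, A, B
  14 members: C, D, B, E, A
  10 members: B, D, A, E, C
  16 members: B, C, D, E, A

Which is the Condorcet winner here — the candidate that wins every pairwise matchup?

D vs A: 65–0
D vs B: 39–26
D vs C: 35–30
D vs E: 65–0
D beats every other candidate.

D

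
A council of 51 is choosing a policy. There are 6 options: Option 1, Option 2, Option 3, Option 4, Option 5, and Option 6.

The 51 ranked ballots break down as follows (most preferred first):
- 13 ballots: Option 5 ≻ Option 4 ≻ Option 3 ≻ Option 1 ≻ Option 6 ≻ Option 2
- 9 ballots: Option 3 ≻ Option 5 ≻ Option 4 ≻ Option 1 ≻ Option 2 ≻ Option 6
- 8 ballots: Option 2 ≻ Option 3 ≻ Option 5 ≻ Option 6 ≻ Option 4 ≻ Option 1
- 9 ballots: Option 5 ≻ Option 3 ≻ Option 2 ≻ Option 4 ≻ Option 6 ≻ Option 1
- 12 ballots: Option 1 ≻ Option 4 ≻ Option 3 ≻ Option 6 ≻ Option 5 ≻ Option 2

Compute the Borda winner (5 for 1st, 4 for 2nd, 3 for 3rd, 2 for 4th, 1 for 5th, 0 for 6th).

Option 3

Option 1: 13×2 + 9×2 + 8×0 + 9×0 + 12×5 = 104
Option 2: 13×0 + 9×1 + 8×5 + 9×3 + 12×0 = 76
Option 3: 13×3 + 9×5 + 8×4 + 9×4 + 12×3 = 188
Option 4: 13×4 + 9×3 + 8×1 + 9×2 + 12×4 = 153
Option 5: 13×5 + 9×4 + 8×3 + 9×5 + 12×1 = 182
Option 6: 13×1 + 9×0 + 8×2 + 9×1 + 12×2 = 62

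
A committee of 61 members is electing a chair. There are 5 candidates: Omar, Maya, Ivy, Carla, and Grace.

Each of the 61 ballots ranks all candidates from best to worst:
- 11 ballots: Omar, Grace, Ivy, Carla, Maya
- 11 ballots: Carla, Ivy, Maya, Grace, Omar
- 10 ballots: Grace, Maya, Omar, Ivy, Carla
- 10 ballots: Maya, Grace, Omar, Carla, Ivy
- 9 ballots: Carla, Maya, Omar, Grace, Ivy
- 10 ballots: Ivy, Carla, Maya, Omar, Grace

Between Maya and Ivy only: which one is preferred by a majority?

Ivy

Maya is ranked above Ivy on 29 ballots; Ivy above Maya on 32.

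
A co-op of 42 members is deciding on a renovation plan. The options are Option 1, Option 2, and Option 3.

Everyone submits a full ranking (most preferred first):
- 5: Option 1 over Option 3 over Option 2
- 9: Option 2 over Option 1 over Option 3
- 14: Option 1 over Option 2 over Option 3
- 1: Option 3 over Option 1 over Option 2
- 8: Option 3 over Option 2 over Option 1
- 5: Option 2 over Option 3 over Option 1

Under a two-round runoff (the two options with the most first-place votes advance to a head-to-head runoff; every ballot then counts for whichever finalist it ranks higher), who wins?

Option 2

Round 1 first-place votes: Option 1 19, Option 2 14, Option 3 9. Option 1 and Option 2 advance.
Runoff: Option 1 is ranked above Option 2 on 20 ballots, Option 2 above Option 1 on 22.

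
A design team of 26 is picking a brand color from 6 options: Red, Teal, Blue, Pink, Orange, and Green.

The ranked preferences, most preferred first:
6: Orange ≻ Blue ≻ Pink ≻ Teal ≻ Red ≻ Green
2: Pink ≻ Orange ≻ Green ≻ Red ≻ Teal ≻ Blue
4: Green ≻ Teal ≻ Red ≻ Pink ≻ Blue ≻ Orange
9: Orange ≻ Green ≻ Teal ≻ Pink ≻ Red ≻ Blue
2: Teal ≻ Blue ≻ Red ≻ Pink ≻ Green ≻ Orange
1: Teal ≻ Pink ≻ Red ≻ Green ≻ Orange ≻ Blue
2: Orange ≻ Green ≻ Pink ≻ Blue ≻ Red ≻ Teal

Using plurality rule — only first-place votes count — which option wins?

Orange

First-place votes: Red 0, Teal 3, Blue 0, Pink 2, Orange 17, Green 4.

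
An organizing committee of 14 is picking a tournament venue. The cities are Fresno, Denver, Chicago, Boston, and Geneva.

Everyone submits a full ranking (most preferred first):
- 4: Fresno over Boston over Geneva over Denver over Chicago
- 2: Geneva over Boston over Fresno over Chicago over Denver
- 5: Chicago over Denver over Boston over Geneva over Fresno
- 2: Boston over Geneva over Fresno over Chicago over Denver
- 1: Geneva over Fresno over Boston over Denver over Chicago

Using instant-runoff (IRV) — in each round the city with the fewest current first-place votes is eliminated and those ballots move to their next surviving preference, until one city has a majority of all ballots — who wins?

Geneva

Round 1: Fresno 4, Denver 0, Chicago 5, Boston 2, Geneva 3. Denver eliminated.
Round 2: Fresno 4, Chicago 5, Boston 2, Geneva 3. Boston eliminated.
Round 3: Fresno 4, Chicago 5, Geneva 5. Fresno eliminated.
Round 4: Chicago 5, Geneva 9. Geneva has a majority (≥8).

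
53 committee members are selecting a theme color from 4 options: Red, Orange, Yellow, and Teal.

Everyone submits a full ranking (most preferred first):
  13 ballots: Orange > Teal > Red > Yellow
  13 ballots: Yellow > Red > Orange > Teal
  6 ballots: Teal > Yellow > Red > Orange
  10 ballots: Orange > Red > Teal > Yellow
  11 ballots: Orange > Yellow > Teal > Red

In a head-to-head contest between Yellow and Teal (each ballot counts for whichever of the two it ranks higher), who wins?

Teal

Yellow is ranked above Teal on 24 ballots; Teal above Yellow on 29.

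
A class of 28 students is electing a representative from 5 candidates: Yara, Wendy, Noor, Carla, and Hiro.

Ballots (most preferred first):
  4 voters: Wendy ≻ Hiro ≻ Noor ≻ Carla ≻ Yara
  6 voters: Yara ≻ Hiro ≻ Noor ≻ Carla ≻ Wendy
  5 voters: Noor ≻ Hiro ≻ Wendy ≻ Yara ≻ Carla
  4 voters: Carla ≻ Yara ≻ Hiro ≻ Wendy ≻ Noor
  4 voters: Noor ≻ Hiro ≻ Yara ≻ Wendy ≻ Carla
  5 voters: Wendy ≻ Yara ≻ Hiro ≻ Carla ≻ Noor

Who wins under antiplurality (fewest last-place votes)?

Last-place votes: Yara 4, Wendy 6, Noor 9, Carla 9, Hiro 0.

Hiro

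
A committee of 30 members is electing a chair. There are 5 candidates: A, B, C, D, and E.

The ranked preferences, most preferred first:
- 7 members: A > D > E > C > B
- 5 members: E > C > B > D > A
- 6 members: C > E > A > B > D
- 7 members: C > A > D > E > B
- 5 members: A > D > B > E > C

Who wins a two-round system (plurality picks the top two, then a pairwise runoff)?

Round 1 first-place votes: A 12, B 0, C 13, D 0, E 5. C and A advance.
Runoff: C is ranked above A on 18 ballots, A above C on 12.

C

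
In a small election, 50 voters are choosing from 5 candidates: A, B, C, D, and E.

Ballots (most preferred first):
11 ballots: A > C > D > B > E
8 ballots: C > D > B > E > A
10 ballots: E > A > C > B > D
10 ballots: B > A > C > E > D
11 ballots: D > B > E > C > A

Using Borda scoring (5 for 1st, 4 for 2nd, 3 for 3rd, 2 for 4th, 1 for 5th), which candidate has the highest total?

C

A: 11×5 + 8×1 + 10×4 + 10×4 + 11×1 = 154
B: 11×2 + 8×3 + 10×2 + 10×5 + 11×4 = 160
C: 11×4 + 8×5 + 10×3 + 10×3 + 11×2 = 166
D: 11×3 + 8×4 + 10×1 + 10×1 + 11×5 = 140
E: 11×1 + 8×2 + 10×5 + 10×2 + 11×3 = 130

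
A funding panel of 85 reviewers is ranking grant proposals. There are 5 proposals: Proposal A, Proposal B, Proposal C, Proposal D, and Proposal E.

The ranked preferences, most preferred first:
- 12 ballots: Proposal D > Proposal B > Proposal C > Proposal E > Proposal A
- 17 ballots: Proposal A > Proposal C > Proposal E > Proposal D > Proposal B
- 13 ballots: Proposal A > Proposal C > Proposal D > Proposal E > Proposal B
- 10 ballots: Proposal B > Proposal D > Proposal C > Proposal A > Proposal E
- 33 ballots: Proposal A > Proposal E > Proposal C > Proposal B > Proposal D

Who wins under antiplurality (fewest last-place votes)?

Last-place votes: Proposal A 12, Proposal B 30, Proposal C 0, Proposal D 33, Proposal E 10.

Proposal C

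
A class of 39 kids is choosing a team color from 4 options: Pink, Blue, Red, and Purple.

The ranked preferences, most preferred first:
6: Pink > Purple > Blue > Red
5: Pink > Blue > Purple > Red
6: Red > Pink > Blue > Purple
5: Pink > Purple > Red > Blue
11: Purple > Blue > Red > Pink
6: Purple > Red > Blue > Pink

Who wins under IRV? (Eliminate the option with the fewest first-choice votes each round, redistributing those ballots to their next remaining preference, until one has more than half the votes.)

Pink

Round 1: Pink 16, Blue 0, Red 6, Purple 17. Blue eliminated.
Round 2: Pink 16, Red 6, Purple 17. Red eliminated.
Round 3: Pink 22, Purple 17. Pink has a majority (≥20).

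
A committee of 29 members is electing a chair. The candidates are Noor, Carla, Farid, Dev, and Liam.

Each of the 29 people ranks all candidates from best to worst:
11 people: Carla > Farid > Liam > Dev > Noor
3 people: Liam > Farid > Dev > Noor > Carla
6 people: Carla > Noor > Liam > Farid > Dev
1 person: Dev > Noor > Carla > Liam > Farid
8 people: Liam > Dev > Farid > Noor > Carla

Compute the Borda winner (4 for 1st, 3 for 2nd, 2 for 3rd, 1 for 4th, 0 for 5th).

Noor: 11×0 + 3×1 + 6×3 + 1×3 + 8×1 = 32
Carla: 11×4 + 3×0 + 6×4 + 1×2 + 8×0 = 70
Farid: 11×3 + 3×3 + 6×1 + 1×0 + 8×2 = 64
Dev: 11×1 + 3×2 + 6×0 + 1×4 + 8×3 = 45
Liam: 11×2 + 3×4 + 6×2 + 1×1 + 8×4 = 79

Liam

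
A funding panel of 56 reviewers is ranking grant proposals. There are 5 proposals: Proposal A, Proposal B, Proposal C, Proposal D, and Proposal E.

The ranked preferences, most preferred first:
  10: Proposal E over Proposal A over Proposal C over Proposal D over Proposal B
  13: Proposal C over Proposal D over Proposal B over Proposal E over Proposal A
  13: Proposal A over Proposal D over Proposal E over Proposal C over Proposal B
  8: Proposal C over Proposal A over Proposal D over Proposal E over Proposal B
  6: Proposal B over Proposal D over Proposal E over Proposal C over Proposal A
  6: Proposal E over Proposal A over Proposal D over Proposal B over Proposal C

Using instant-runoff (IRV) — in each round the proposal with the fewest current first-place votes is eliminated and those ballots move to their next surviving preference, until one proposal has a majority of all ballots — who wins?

Round 1: Proposal A 13, Proposal B 6, Proposal C 21, Proposal D 0, Proposal E 16. Proposal D eliminated.
Round 2: Proposal A 13, Proposal B 6, Proposal C 21, Proposal E 16. Proposal B eliminated.
Round 3: Proposal A 13, Proposal C 21, Proposal E 22. Proposal A eliminated.
Round 4: Proposal C 21, Proposal E 35. Proposal E has a majority (≥29).

Proposal E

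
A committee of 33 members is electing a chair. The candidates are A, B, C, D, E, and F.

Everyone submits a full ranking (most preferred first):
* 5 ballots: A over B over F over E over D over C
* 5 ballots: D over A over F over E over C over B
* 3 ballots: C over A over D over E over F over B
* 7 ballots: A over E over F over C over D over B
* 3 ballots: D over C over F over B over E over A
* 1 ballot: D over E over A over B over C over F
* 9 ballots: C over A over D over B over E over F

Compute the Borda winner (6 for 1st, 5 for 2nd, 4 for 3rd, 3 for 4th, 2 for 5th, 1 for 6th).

A: 5×6 + 5×5 + 3×5 + 7×6 + 3×1 + 1×4 + 9×5 = 164
B: 5×5 + 5×1 + 3×1 + 7×1 + 3×3 + 1×3 + 9×3 = 79
C: 5×1 + 5×2 + 3×6 + 7×3 + 3×5 + 1×2 + 9×6 = 125
D: 5×2 + 5×6 + 3×4 + 7×2 + 3×6 + 1×6 + 9×4 = 126
E: 5×3 + 5×3 + 3×3 + 7×5 + 3×2 + 1×5 + 9×2 = 103
F: 5×4 + 5×4 + 3×2 + 7×4 + 3×4 + 1×1 + 9×1 = 96

A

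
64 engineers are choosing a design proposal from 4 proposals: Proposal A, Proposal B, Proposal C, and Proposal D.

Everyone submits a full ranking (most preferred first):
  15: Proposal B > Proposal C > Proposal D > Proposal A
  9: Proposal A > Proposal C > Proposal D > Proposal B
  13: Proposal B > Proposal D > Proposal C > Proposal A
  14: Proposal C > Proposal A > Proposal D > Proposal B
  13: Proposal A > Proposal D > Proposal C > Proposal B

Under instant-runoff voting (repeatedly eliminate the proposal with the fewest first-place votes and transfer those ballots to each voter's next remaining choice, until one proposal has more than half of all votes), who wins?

Proposal A

Round 1: Proposal A 22, Proposal B 28, Proposal C 14, Proposal D 0. Proposal D eliminated.
Round 2: Proposal A 22, Proposal B 28, Proposal C 14. Proposal C eliminated.
Round 3: Proposal A 36, Proposal B 28. Proposal A has a majority (≥33).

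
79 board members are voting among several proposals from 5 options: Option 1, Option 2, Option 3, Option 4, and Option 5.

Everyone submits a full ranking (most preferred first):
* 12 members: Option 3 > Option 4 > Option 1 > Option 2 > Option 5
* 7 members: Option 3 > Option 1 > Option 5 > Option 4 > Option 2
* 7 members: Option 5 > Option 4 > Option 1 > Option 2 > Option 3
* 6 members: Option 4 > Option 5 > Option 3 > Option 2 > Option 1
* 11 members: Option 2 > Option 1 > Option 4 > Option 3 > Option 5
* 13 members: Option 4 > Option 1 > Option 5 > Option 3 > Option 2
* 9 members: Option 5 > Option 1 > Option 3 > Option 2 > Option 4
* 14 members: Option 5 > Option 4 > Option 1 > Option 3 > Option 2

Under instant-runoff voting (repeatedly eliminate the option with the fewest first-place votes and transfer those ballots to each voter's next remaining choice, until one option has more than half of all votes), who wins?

Round 1: Option 1 0, Option 2 11, Option 3 19, Option 4 19, Option 5 30. Option 1 eliminated.
Round 2: Option 2 11, Option 3 19, Option 4 19, Option 5 30. Option 2 eliminated.
Round 3: Option 3 19, Option 4 30, Option 5 30. Option 3 eliminated.
Round 4: Option 4 42, Option 5 37. Option 4 has a majority (≥40).

Option 4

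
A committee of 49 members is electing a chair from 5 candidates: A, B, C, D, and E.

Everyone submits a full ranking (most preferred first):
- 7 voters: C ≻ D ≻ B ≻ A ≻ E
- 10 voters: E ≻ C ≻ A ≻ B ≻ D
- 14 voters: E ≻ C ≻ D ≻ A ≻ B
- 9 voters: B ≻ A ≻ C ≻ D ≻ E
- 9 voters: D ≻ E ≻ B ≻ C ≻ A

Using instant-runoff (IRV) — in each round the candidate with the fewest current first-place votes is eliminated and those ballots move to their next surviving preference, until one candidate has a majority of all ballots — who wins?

Round 1: A 0, B 9, C 7, D 9, E 24. A eliminated.
Round 2: B 9, C 7, D 9, E 24. C eliminated.
Round 3: B 9, D 16, E 24. B eliminated.
Round 4: D 25, E 24. D has a majority (≥25).

D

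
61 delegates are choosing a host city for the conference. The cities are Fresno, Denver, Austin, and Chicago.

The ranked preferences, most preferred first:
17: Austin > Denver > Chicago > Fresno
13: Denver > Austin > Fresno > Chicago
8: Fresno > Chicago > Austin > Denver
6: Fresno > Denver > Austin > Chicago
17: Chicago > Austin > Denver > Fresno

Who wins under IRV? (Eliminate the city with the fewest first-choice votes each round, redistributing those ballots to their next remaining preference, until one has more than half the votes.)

Round 1: Fresno 14, Denver 13, Austin 17, Chicago 17. Denver eliminated.
Round 2: Fresno 14, Austin 30, Chicago 17. Fresno eliminated.
Round 3: Austin 36, Chicago 25. Austin has a majority (≥31).

Austin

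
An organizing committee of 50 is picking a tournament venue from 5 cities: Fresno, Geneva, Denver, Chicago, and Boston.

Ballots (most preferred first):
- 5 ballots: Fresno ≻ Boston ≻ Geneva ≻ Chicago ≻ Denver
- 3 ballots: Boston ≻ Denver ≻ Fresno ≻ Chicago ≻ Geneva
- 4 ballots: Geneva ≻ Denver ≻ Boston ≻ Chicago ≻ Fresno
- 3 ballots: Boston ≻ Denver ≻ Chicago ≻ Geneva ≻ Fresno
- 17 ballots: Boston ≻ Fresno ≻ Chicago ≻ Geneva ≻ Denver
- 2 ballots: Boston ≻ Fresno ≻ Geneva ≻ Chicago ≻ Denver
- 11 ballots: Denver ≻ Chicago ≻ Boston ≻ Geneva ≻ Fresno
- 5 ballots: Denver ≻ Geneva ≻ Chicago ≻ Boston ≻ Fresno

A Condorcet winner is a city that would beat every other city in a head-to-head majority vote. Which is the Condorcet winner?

Boston

Boston vs Fresno: 45–5
Boston vs Geneva: 41–9
Boston vs Denver: 30–20
Boston vs Chicago: 34–16
Boston beats every other city.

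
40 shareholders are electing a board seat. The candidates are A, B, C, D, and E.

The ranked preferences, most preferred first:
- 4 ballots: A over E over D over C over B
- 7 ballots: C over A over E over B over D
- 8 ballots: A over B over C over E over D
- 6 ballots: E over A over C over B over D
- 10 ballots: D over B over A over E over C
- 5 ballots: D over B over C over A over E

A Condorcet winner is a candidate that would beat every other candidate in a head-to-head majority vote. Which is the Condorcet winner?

A

A vs B: 25–15
A vs C: 28–12
A vs D: 25–15
A vs E: 34–6
A beats every other candidate.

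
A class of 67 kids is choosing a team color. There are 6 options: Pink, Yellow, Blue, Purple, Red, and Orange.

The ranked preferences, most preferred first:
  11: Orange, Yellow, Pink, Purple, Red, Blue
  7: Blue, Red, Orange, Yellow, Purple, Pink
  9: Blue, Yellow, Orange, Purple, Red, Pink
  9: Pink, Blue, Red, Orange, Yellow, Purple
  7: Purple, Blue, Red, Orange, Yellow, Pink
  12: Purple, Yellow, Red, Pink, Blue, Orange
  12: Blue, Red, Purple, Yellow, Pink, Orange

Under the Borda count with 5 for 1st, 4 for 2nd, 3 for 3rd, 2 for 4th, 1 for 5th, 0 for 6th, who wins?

Pink: 11×3 + 7×0 + 9×0 + 9×5 + 7×0 + 12×2 + 12×1 = 114
Yellow: 11×4 + 7×2 + 9×4 + 9×1 + 7×1 + 12×4 + 12×2 = 182
Blue: 11×0 + 7×5 + 9×5 + 9×4 + 7×4 + 12×1 + 12×5 = 216
Purple: 11×2 + 7×1 + 9×2 + 9×0 + 7×5 + 12×5 + 12×3 = 178
Red: 11×1 + 7×4 + 9×1 + 9×3 + 7×3 + 12×3 + 12×4 = 180
Orange: 11×5 + 7×3 + 9×3 + 9×2 + 7×2 + 12×0 + 12×0 = 135

Blue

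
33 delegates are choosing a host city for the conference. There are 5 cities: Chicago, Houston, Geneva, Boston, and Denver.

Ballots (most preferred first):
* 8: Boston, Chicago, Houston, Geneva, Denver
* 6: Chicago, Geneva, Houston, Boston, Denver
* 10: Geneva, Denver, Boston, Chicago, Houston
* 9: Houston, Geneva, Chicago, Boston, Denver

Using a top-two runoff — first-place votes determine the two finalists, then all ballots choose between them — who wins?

Round 1 first-place votes: Chicago 6, Houston 9, Geneva 10, Boston 8, Denver 0. Geneva and Houston advance.
Runoff: Geneva is ranked above Houston on 16 ballots, Houston above Geneva on 17.

Houston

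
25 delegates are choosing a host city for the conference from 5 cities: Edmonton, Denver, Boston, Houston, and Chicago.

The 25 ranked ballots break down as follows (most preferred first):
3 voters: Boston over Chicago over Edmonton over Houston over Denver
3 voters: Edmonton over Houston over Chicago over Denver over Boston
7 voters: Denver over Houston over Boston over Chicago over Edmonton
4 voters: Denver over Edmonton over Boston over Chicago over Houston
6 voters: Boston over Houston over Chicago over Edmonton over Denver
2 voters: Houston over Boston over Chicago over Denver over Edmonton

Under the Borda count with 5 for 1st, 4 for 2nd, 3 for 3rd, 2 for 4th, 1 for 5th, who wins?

Boston

Edmonton: 3×3 + 3×5 + 7×1 + 4×4 + 6×2 + 2×1 = 61
Denver: 3×1 + 3×2 + 7×5 + 4×5 + 6×1 + 2×2 = 74
Boston: 3×5 + 3×1 + 7×3 + 4×3 + 6×5 + 2×4 = 89
Houston: 3×2 + 3×4 + 7×4 + 4×1 + 6×4 + 2×5 = 84
Chicago: 3×4 + 3×3 + 7×2 + 4×2 + 6×3 + 2×3 = 67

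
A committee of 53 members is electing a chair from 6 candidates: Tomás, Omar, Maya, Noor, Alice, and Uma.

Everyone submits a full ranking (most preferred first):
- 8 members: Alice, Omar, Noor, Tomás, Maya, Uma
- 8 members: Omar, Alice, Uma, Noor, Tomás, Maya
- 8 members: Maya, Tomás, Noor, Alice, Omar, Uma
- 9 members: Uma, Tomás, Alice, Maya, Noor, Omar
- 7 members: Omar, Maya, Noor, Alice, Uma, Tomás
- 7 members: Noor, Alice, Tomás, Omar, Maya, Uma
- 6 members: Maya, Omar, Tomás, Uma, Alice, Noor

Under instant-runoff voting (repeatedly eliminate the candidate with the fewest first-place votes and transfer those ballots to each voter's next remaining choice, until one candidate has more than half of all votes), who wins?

Round 1: Tomás 0, Omar 15, Maya 14, Noor 7, Alice 8, Uma 9. Tomás eliminated.
Round 2: Omar 15, Maya 14, Noor 7, Alice 8, Uma 9. Noor eliminated.
Round 3: Omar 15, Maya 14, Alice 15, Uma 9. Uma eliminated.
Round 4: Omar 15, Maya 14, Alice 24. Maya eliminated.
Round 5: Omar 21, Alice 32. Alice has a majority (≥27).

Alice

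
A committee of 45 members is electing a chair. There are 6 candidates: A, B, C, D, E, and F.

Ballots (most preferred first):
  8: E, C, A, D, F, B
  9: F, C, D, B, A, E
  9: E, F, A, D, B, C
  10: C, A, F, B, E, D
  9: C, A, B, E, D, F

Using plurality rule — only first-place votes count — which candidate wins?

C

First-place votes: A 0, B 0, C 19, D 0, E 17, F 9.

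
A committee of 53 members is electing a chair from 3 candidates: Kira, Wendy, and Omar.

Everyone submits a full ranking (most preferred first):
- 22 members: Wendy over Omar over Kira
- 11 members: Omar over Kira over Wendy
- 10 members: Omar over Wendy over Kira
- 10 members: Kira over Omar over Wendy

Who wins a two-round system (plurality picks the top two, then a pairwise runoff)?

Omar

Round 1 first-place votes: Kira 10, Wendy 22, Omar 21. Wendy and Omar advance.
Runoff: Wendy is ranked above Omar on 22 ballots, Omar above Wendy on 31.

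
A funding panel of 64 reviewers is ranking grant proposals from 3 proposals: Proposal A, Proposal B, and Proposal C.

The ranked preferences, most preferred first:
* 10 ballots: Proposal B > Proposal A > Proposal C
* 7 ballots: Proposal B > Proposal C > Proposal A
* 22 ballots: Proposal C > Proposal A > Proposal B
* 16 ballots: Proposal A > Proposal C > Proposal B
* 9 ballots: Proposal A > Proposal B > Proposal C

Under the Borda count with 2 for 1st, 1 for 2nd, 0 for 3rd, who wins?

Proposal A: 10×1 + 7×0 + 22×1 + 16×2 + 9×2 = 82
Proposal B: 10×2 + 7×2 + 22×0 + 16×0 + 9×1 = 43
Proposal C: 10×0 + 7×1 + 22×2 + 16×1 + 9×0 = 67

Proposal A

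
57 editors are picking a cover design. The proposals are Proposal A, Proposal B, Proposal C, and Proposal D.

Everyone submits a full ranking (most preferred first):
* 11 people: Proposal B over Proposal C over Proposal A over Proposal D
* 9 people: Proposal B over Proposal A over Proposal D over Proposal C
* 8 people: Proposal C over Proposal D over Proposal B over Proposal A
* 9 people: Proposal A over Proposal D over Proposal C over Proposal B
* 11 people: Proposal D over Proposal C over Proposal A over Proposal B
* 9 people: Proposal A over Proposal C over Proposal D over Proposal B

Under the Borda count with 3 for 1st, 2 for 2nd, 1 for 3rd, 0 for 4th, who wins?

Proposal A: 11×1 + 9×2 + 8×0 + 9×3 + 11×1 + 9×3 = 94
Proposal B: 11×3 + 9×3 + 8×1 + 9×0 + 11×0 + 9×0 = 68
Proposal C: 11×2 + 9×0 + 8×3 + 9×1 + 11×2 + 9×2 = 95
Proposal D: 11×0 + 9×1 + 8×2 + 9×2 + 11×3 + 9×1 = 85

Proposal C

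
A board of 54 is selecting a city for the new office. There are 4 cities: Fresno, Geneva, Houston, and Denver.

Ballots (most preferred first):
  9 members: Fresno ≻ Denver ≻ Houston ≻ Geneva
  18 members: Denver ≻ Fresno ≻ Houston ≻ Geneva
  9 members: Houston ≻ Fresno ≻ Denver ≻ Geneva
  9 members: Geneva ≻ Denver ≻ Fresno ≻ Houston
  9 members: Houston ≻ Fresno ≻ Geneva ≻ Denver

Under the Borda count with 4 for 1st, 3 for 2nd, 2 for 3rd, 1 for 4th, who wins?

Fresno

Fresno: 9×4 + 18×3 + 9×3 + 9×2 + 9×3 = 162
Geneva: 9×1 + 18×1 + 9×1 + 9×4 + 9×2 = 90
Houston: 9×2 + 18×2 + 9×4 + 9×1 + 9×4 = 135
Denver: 9×3 + 18×4 + 9×2 + 9×3 + 9×1 = 153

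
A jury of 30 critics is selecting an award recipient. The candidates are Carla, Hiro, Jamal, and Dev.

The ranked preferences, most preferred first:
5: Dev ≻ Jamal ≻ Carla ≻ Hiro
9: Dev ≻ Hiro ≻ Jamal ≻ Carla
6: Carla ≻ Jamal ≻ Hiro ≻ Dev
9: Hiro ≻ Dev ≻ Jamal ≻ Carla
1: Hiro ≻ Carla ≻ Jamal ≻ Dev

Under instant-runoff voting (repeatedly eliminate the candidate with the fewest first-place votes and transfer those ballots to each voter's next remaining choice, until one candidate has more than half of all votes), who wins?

Hiro

Round 1: Carla 6, Hiro 10, Jamal 0, Dev 14. Jamal eliminated.
Round 2: Carla 6, Hiro 10, Dev 14. Carla eliminated.
Round 3: Hiro 16, Dev 14. Hiro has a majority (≥16).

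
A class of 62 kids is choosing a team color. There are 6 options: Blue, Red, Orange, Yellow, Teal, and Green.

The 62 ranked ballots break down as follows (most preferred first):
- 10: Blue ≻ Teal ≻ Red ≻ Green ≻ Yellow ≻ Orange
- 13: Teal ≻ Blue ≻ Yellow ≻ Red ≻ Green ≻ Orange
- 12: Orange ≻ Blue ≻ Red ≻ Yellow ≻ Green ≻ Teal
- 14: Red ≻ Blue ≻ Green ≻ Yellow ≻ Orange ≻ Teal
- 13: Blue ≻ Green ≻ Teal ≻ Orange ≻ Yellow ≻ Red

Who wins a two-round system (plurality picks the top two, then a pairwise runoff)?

Blue

Round 1 first-place votes: Blue 23, Red 14, Orange 12, Yellow 0, Teal 13, Green 0. Blue and Red advance.
Runoff: Blue is ranked above Red on 48 ballots, Red above Blue on 14.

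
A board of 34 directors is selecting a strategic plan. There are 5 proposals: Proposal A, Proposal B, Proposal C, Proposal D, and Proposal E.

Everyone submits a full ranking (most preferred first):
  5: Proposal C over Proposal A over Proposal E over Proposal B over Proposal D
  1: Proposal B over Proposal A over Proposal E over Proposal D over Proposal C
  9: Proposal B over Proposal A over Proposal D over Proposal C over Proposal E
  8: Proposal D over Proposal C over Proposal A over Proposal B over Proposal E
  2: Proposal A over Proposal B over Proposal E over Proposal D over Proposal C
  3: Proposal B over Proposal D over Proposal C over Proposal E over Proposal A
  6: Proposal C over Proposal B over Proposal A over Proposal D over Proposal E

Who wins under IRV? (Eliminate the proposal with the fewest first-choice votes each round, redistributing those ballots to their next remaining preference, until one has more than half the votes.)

Round 1: Proposal A 2, Proposal B 13, Proposal C 11, Proposal D 8, Proposal E 0. Proposal E eliminated.
Round 2: Proposal A 2, Proposal B 13, Proposal C 11, Proposal D 8. Proposal A eliminated.
Round 3: Proposal B 15, Proposal C 11, Proposal D 8. Proposal D eliminated.
Round 4: Proposal B 15, Proposal C 19. Proposal C has a majority (≥18).

Proposal C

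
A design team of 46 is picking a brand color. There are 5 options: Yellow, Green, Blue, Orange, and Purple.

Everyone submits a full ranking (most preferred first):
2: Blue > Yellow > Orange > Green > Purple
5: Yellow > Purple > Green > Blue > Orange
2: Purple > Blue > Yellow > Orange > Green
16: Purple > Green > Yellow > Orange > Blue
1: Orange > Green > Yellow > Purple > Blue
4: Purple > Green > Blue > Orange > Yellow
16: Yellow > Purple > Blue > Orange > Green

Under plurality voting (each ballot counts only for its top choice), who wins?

First-place votes: Yellow 21, Green 0, Blue 2, Orange 1, Purple 22.

Purple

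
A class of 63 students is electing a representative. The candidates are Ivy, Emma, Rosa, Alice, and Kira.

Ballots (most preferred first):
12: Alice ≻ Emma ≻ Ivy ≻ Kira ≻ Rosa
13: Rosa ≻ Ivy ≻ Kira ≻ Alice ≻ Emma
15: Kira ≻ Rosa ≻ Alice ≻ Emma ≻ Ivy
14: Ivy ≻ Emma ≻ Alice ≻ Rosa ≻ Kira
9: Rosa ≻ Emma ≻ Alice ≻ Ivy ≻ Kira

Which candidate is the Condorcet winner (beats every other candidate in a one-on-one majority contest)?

Rosa vs Ivy: 37–26
Rosa vs Emma: 37–26
Rosa vs Alice: 37–26
Rosa vs Kira: 36–27
Rosa beats every other candidate.

Rosa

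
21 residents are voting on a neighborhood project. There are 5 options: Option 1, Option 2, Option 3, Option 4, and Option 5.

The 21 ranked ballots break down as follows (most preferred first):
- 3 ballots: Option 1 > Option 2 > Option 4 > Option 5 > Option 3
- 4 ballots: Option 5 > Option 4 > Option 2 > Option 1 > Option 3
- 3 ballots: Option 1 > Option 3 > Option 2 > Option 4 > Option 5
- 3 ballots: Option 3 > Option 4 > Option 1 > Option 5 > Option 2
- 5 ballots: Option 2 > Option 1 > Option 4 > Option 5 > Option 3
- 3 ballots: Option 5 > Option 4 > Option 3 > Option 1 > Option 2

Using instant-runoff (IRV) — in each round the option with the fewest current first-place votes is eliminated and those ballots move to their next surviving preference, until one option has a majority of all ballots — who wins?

Round 1: Option 1 6, Option 2 5, Option 3 3, Option 4 0, Option 5 7. Option 4 eliminated.
Round 2: Option 1 6, Option 2 5, Option 3 3, Option 5 7. Option 3 eliminated.
Round 3: Option 1 9, Option 2 5, Option 5 7. Option 2 eliminated.
Round 4: Option 1 14, Option 5 7. Option 1 has a majority (≥11).

Option 1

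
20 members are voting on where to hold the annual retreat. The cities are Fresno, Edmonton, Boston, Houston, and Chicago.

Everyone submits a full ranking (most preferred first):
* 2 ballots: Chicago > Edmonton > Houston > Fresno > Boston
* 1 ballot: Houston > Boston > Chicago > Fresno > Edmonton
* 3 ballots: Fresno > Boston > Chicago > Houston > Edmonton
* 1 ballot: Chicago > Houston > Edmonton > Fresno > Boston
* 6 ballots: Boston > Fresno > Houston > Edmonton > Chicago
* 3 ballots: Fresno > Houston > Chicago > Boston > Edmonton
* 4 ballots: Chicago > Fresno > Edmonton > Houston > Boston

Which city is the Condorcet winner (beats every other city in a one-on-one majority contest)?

Fresno

Fresno vs Edmonton: 17–3
Fresno vs Boston: 13–7
Fresno vs Houston: 16–4
Fresno vs Chicago: 12–8
Fresno beats every other city.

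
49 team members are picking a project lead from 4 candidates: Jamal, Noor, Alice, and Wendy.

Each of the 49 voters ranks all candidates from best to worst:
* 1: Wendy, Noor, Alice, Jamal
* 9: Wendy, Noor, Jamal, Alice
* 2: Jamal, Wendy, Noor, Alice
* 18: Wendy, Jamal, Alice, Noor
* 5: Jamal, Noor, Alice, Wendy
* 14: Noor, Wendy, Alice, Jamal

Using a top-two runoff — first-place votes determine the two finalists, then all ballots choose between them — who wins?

Wendy

Round 1 first-place votes: Jamal 7, Noor 14, Alice 0, Wendy 28. Wendy and Noor advance.
Runoff: Wendy is ranked above Noor on 30 ballots, Noor above Wendy on 19.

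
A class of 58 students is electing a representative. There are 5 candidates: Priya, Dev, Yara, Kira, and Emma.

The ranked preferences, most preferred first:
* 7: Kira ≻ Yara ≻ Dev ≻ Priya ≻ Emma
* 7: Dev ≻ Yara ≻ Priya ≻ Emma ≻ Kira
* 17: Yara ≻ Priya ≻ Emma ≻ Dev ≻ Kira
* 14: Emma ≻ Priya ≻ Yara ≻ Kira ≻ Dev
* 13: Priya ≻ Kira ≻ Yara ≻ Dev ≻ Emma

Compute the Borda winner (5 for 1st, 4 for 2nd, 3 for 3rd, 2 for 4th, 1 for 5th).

Priya

Priya: 7×2 + 7×3 + 17×4 + 14×4 + 13×5 = 224
Dev: 7×3 + 7×5 + 17×2 + 14×1 + 13×2 = 130
Yara: 7×4 + 7×4 + 17×5 + 14×3 + 13×3 = 222
Kira: 7×5 + 7×1 + 17×1 + 14×2 + 13×4 = 139
Emma: 7×1 + 7×2 + 17×3 + 14×5 + 13×1 = 155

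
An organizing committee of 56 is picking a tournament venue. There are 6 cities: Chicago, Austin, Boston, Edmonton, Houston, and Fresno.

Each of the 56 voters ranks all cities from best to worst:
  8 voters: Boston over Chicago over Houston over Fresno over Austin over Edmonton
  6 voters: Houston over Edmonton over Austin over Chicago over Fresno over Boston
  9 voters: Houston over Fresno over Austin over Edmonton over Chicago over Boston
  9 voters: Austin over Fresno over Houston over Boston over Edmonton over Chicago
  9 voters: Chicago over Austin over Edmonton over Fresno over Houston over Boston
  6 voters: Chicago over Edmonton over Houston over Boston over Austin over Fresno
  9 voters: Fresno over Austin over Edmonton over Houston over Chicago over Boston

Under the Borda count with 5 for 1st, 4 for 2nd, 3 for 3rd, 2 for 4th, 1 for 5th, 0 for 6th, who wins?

Austin

Chicago: 8×4 + 6×2 + 9×1 + 9×0 + 9×5 + 6×5 + 9×1 = 137
Austin: 8×1 + 6×3 + 9×3 + 9×5 + 9×4 + 6×1 + 9×4 = 176
Boston: 8×5 + 6×0 + 9×0 + 9×2 + 9×0 + 6×2 + 9×0 = 70
Edmonton: 8×0 + 6×4 + 9×2 + 9×1 + 9×3 + 6×4 + 9×3 = 129
Houston: 8×3 + 6×5 + 9×5 + 9×3 + 9×1 + 6×3 + 9×2 = 171
Fresno: 8×2 + 6×1 + 9×4 + 9×4 + 9×2 + 6×0 + 9×5 = 157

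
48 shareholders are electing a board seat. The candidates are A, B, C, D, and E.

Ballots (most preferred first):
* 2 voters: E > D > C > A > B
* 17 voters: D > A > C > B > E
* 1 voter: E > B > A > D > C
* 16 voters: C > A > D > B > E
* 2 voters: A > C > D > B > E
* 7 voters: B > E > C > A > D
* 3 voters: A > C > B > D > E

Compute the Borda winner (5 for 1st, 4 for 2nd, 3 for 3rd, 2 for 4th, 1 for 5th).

A: 2×2 + 17×4 + 1×3 + 16×4 + 2×5 + 7×2 + 3×5 = 178
B: 2×1 + 17×2 + 1×4 + 16×2 + 2×2 + 7×5 + 3×3 = 120
C: 2×3 + 17×3 + 1×1 + 16×5 + 2×4 + 7×3 + 3×4 = 179
D: 2×4 + 17×5 + 1×2 + 16×3 + 2×3 + 7×1 + 3×2 = 162
E: 2×5 + 17×1 + 1×5 + 16×1 + 2×1 + 7×4 + 3×1 = 81

C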